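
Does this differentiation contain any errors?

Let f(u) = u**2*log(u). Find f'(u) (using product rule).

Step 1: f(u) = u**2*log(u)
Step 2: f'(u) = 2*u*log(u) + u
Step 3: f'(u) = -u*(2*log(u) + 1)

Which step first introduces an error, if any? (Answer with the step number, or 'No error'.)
Step 3

Step 3 is incorrect due to a sign flip.
The step shows: -u*(2*log(u) + 1)
The correct value should be: u*(2*log(u) + 1)

Explanation: The sign of the whole expression was flipped: the term u*(2*log(u) + 1) was incorrectly written as -u*(2*log(u) + 1)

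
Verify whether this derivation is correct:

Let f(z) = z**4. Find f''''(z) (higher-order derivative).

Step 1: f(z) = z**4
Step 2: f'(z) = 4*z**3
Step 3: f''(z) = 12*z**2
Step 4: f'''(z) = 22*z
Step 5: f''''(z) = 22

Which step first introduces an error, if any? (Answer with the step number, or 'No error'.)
Step 4

Step 4 is incorrect due to a wrong coefficient.
The step shows: 22*z
The correct value should be: 24*z

Explanation: The coefficient 24 was incorrectly written as 22: the term 24*z was incorrectly written as 22*z
The later steps are derived from this incorrect expression, so the error originates in Step 4.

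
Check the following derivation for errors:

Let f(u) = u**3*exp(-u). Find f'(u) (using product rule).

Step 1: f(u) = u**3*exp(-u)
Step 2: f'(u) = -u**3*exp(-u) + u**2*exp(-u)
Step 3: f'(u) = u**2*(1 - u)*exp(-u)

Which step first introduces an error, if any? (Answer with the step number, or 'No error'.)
Step 2

Step 2 is incorrect due to a wrong coefficient.
The step shows: -u**3*exp(-u) + u**2*exp(-u)
The correct value should be: -u**3*exp(-u) + 3*u**2*exp(-u)

Explanation: The coefficient 3 was incorrectly written as 1: the term 3*u**2*exp(-u) was incorrectly written as u**2*exp(-u)
The later steps are derived from this incorrect expression, so the error originates in Step 2.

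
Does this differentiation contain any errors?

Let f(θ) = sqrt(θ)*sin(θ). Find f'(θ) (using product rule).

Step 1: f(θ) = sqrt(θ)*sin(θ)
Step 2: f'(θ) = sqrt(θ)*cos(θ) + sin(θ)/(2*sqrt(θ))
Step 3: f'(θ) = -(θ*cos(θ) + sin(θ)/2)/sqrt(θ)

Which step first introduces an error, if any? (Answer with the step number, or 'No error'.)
Step 3

Step 3 is incorrect due to a sign flip.
The step shows: -(θ*cos(θ) + sin(θ)/2)/sqrt(θ)
The correct value should be: (θ*cos(θ) + sin(θ)/2)/sqrt(θ)

Explanation: The sign of the whole expression was flipped: the term (θ*cos(θ) + sin(θ)/2)/sqrt(θ) was incorrectly written as -(θ*cos(θ) + sin(θ)/2)/sqrt(θ)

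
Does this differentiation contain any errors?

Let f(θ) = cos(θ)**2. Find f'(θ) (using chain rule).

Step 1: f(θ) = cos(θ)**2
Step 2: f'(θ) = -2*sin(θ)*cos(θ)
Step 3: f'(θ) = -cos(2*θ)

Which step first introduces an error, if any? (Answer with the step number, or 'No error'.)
Step 3

Step 3 is incorrect due to a wrong trig function.
The step shows: -cos(2*θ)
The correct value should be: -sin(2*θ)

Explanation: sin(2*θ) was incorrectly written as cos(2*θ): the term -sin(2*θ) was incorrectly written as -cos(2*θ)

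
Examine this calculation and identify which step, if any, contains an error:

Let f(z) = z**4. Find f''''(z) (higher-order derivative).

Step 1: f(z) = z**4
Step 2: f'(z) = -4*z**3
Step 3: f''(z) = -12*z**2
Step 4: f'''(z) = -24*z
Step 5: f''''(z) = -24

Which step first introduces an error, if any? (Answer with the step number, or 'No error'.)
Step 2

Step 2 is incorrect due to a sign flip.
The step shows: -4*z**3
The correct value should be: 4*z**3

Explanation: The sign of the whole expression was flipped: the term 4*z**3 was incorrectly written as -4*z**3
The later steps are derived from this incorrect expression, so the error originates in Step 2.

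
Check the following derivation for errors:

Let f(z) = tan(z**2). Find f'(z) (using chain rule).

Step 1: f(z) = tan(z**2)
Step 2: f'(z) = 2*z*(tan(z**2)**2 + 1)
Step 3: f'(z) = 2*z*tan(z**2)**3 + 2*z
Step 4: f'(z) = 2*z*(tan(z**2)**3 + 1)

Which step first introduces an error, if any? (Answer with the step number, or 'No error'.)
Step 3

Step 3 is incorrect due to a wrong exponent.
The step shows: 2*z*tan(z**2)**3 + 2*z
The correct value should be: 2*z*tan(z**2)**2 + 2*z

Explanation: The exponent 2 on tan(z**2) was incorrectly written as 3: the term 2*z*tan(z**2)**2 was incorrectly written as 2*z*tan(z**2)**3
The later steps are derived from this incorrect expression, so the error originates in Step 3.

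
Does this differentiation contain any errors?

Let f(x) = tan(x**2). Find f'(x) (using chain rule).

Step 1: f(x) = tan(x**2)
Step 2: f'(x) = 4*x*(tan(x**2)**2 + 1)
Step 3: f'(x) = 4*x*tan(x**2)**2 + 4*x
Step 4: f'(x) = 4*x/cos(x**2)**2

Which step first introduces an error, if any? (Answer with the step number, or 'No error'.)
Step 2

Step 2 is incorrect due to a wrong coefficient.
The step shows: 4*x*(tan(x**2)**2 + 1)
The correct value should be: 2*x*(tan(x**2)**2 + 1)

Explanation: The coefficient 2 was incorrectly written as 4: the term 2*x*(tan(x**2)**2 + 1) was incorrectly written as 4*x*(tan(x**2)**2 + 1)
The later steps are derived from this incorrect expression, so the error originates in Step 2.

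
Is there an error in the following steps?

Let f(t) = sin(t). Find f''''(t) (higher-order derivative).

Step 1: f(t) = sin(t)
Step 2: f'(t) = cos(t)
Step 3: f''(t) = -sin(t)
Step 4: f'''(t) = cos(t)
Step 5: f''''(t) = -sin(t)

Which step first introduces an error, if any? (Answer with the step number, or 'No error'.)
Step 4

Step 4 is incorrect due to a sign flip.
The step shows: cos(t)
The correct value should be: -cos(t)

Explanation: The sign of the whole expression was flipped: the term -cos(t) was incorrectly written as cos(t)
The later steps are derived from this incorrect expression, so the error originates in Step 4.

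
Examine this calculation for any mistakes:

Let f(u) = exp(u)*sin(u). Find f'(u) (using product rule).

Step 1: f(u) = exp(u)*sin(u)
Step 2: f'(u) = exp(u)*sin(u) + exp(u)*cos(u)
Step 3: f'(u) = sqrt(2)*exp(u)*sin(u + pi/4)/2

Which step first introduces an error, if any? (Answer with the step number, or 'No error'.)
Step 3

Step 3 is incorrect due to a wrong exponent.
The step shows: sqrt(2)*exp(u)*sin(u + pi/4)/2
The correct value should be: sqrt(2)*exp(u)*sin(u + pi/4)

Explanation: The exponent 1/2 on 2 was incorrectly written as -1/2: the term sqrt(2)*exp(u)*sin(u + pi/4) was incorrectly written as sqrt(2)*exp(u)*sin(u + pi/4)/2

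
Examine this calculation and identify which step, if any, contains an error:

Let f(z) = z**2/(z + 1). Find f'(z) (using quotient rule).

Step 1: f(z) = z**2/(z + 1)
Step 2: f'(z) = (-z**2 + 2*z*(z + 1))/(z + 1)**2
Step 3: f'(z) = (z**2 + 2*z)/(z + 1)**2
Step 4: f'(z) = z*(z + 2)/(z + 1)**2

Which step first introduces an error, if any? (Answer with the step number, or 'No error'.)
No error

All steps in this derivation are correct.
The final answer f'(z) = z*(z + 2)/(z + 1)**2 is valid.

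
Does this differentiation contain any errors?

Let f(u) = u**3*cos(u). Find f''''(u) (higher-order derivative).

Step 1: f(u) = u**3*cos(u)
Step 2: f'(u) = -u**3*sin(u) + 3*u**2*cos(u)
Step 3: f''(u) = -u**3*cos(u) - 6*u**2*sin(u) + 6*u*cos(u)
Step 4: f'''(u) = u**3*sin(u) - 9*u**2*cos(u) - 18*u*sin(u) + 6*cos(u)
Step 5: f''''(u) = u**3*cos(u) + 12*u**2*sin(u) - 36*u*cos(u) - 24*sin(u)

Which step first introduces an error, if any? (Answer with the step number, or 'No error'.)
No error

All steps in this derivation are correct.
The final answer f''''(u) = u**3*cos(u) + 12*u**2*sin(u) - 36*u*cos(u) - 24*sin(u) is valid.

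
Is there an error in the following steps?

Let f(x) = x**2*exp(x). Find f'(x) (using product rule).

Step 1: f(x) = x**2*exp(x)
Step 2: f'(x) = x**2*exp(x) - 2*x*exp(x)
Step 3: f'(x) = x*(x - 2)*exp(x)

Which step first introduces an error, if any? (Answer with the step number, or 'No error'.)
Step 2

Step 2 is incorrect due to a sign flip.
The step shows: x**2*exp(x) - 2*x*exp(x)
The correct value should be: x**2*exp(x) + 2*x*exp(x)

Explanation: The sign of one term was flipped: the term 2*x*exp(x) was incorrectly written as -2*x*exp(x)
The later steps are derived from this incorrect expression, so the error originates in Step 2.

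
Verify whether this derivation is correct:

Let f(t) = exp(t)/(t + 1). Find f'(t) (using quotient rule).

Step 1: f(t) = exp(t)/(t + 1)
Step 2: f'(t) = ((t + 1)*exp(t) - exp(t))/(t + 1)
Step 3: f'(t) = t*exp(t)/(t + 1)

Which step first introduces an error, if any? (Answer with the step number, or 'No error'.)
Step 2

Step 2 is incorrect due to a wrong exponent.
The step shows: ((t + 1)*exp(t) - exp(t))/(t + 1)
The correct value should be: ((t + 1)*exp(t) - exp(t))/(t + 1)**2

Explanation: The exponent -2 on t + 1 was incorrectly written as -1: the term ((t + 1)*exp(t) - exp(t))/(t + 1)**2 was incorrectly written as ((t + 1)*exp(t) - exp(t))/(t + 1)
The later steps are derived from this incorrect expression, so the error originates in Step 2.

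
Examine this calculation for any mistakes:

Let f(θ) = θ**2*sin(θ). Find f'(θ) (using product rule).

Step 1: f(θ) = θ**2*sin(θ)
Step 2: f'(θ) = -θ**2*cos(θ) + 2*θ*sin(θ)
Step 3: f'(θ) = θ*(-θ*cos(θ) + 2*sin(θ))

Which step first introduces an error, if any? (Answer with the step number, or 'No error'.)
Step 2

Step 2 is incorrect due to a sign flip.
The step shows: -θ**2*cos(θ) + 2*θ*sin(θ)
The correct value should be: θ**2*cos(θ) + 2*θ*sin(θ)

Explanation: The sign of one term was flipped: the term θ**2*cos(θ) was incorrectly written as -θ**2*cos(θ)
The later steps are derived from this incorrect expression, so the error originates in Step 2.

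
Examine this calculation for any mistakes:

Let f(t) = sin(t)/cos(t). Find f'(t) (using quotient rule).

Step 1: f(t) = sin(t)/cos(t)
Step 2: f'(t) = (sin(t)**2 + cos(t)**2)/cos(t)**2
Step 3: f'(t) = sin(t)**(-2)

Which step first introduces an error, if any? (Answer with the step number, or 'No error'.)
Step 3

Step 3 is incorrect due to a wrong trig function.
The step shows: sin(t)**(-2)
The correct value should be: cos(t)**(-2)

Explanation: cos(t) was incorrectly written as sin(t): the term cos(t)**(-2) was incorrectly written as sin(t)**(-2)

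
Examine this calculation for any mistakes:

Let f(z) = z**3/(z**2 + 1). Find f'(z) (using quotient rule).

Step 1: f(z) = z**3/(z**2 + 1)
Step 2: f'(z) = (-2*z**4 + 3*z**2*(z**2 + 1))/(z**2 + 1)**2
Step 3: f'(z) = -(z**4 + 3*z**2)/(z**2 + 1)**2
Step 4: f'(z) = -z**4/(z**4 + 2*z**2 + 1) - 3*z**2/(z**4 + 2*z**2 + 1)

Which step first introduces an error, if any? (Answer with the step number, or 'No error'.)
Step 3

Step 3 is incorrect due to a sign flip.
The step shows: -(z**4 + 3*z**2)/(z**2 + 1)**2
The correct value should be: (z**4 + 3*z**2)/(z**2 + 1)**2

Explanation: The sign of the whole expression was flipped: the term (z**4 + 3*z**2)/(z**2 + 1)**2 was incorrectly written as -(z**4 + 3*z**2)/(z**2 + 1)**2
The later steps are derived from this incorrect expression, so the error originates in Step 3.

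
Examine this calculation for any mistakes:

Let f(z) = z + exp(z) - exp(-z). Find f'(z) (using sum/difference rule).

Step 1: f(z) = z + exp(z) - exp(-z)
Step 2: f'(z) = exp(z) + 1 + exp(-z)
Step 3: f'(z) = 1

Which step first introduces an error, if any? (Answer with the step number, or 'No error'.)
Step 3

Step 3 is incorrect due to a dropped term.
The step shows: 1
The correct value should be: 2*cosh(z) + 1

Explanation: A term was dropped: the term 2*cosh(z) was incorrectly omitted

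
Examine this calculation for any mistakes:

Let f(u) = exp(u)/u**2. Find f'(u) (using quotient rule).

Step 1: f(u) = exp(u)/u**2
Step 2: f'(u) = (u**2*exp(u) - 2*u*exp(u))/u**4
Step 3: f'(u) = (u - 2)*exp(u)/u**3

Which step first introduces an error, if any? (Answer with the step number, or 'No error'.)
No error

All steps in this derivation are correct.
The final answer f'(u) = (u - 2)*exp(u)/u**3 is valid.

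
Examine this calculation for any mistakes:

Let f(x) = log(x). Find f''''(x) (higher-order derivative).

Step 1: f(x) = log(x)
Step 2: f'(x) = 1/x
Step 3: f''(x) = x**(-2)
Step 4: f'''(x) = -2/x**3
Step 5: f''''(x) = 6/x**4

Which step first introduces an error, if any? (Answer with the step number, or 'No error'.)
Step 3

Step 3 is incorrect due to a sign flip.
The step shows: x**(-2)
The correct value should be: -1/x**2

Explanation: The sign of the whole expression was flipped: the term -1/x**2 was incorrectly written as x**(-2)
The later steps are derived from this incorrect expression, so the error originates in Step 3.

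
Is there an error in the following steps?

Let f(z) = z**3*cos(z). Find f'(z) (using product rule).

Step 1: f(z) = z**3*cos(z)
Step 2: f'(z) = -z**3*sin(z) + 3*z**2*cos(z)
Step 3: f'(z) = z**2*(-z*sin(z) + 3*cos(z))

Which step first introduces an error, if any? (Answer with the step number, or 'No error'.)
No error

All steps in this derivation are correct.
The final answer f'(z) = z**2*(-z*sin(z) + 3*cos(z)) is valid.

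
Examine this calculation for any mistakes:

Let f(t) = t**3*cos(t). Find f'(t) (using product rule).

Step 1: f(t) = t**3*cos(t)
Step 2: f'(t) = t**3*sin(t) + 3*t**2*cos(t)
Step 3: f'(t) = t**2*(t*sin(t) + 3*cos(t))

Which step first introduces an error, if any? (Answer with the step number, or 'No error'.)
Step 2

Step 2 is incorrect due to a sign flip.
The step shows: t**3*sin(t) + 3*t**2*cos(t)
The correct value should be: -t**3*sin(t) + 3*t**2*cos(t)

Explanation: The sign of one term was flipped: the term -t**3*sin(t) was incorrectly written as t**3*sin(t)
The later steps are derived from this incorrect expression, so the error originates in Step 2.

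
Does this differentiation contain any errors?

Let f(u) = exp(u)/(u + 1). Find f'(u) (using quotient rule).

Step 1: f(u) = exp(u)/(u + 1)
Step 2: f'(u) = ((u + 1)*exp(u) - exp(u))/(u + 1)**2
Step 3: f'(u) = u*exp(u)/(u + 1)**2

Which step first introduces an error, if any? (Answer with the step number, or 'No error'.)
No error

All steps in this derivation are correct.
The final answer f'(u) = u*exp(u)/(u + 1)**2 is valid.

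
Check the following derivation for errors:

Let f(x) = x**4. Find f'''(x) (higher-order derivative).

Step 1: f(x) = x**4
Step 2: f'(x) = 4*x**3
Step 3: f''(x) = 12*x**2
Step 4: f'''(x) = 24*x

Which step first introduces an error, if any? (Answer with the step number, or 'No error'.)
No error

All steps in this derivation are correct.
The final answer f'''(x) = 24*x is valid.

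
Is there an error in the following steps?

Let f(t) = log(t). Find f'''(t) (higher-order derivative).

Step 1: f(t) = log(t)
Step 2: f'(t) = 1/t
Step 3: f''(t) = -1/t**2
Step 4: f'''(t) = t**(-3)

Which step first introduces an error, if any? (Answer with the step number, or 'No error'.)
Step 4

Step 4 is incorrect due to a wrong coefficient.
The step shows: t**(-3)
The correct value should be: 2/t**3

Explanation: The coefficient 2 was incorrectly written as 1: the term 2/t**3 was incorrectly written as t**(-3)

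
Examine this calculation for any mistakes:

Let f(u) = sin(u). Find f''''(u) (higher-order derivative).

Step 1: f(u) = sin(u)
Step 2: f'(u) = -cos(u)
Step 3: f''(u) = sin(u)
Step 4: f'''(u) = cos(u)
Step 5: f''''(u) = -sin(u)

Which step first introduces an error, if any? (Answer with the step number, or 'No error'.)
Step 2

Step 2 is incorrect due to a sign flip.
The step shows: -cos(u)
The correct value should be: cos(u)

Explanation: The sign of the whole expression was flipped: the term cos(u) was incorrectly written as -cos(u)
The later steps are derived from this incorrect expression, so the error originates in Step 2.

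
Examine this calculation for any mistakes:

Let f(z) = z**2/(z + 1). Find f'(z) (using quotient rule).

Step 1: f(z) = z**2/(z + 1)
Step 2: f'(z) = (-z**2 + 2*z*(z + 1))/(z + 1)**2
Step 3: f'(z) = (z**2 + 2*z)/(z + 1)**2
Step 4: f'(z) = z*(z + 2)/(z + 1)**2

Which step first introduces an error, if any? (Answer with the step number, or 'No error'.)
No error

All steps in this derivation are correct.
The final answer f'(z) = z*(z + 2)/(z + 1)**2 is valid.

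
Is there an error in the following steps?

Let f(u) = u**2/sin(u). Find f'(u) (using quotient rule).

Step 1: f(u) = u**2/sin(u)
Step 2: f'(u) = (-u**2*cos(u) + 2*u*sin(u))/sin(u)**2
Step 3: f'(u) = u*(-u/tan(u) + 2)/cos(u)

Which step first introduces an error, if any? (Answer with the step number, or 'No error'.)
Step 3

Step 3 is incorrect due to a wrong trig function.
The step shows: u*(-u/tan(u) + 2)/cos(u)
The correct value should be: u*(-u/tan(u) + 2)/sin(u)

Explanation: sin(u) was incorrectly written as cos(u): the term u*(-u/tan(u) + 2)/sin(u) was incorrectly written as u*(-u/tan(u) + 2)/cos(u)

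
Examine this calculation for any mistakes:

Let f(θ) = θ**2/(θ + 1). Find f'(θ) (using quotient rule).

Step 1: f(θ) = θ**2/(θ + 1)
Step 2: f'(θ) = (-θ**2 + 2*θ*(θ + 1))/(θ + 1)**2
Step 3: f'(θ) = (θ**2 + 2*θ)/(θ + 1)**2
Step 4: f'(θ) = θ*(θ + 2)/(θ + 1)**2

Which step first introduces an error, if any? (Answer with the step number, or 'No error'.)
No error

All steps in this derivation are correct.
The final answer f'(θ) = θ*(θ + 2)/(θ + 1)**2 is valid.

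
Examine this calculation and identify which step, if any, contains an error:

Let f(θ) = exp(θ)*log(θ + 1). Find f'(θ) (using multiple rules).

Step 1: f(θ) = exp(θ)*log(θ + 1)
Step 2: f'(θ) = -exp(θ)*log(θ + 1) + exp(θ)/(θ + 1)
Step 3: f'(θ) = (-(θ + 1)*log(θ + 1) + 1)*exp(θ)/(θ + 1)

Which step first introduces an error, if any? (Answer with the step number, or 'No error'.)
Step 2

Step 2 is incorrect due to a sign flip.
The step shows: -exp(θ)*log(θ + 1) + exp(θ)/(θ + 1)
The correct value should be: exp(θ)*log(θ + 1) + exp(θ)/(θ + 1)

Explanation: The sign of one term was flipped: the term exp(θ)*log(θ + 1) was incorrectly written as -exp(θ)*log(θ + 1)
The later steps are derived from this incorrect expression, so the error originates in Step 2.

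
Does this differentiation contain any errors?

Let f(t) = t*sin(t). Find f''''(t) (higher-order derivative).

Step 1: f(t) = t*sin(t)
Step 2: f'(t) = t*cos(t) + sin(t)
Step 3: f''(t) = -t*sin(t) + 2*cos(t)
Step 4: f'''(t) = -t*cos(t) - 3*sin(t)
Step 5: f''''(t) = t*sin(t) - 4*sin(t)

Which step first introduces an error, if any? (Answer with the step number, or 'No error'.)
Step 5

Step 5 is incorrect due to a wrong trig function.
The step shows: t*sin(t) - 4*sin(t)
The correct value should be: t*sin(t) - 4*cos(t)

Explanation: cos(t) was incorrectly written as sin(t): the term -4*cos(t) was incorrectly written as -4*sin(t)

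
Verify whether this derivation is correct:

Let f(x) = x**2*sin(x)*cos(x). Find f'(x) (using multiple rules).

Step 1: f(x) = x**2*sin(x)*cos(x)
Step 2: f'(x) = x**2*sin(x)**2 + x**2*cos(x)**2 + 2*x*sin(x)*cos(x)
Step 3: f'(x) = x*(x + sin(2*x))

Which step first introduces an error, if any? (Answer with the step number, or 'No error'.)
Step 2

Step 2 is incorrect due to a sign flip.
The step shows: x**2*sin(x)**2 + x**2*cos(x)**2 + 2*x*sin(x)*cos(x)
The correct value should be: -x**2*sin(x)**2 + x**2*cos(x)**2 + 2*x*sin(x)*cos(x)

Explanation: The sign of one term was flipped: the term -x**2*sin(x)**2 was incorrectly written as x**2*sin(x)**2
The later steps are derived from this incorrect expression, so the error originates in Step 2.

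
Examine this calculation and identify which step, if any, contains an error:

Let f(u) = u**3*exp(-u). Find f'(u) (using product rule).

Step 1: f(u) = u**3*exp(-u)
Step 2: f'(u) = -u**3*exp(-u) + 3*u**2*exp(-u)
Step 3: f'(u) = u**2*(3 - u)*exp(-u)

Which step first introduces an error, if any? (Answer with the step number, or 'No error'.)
No error

All steps in this derivation are correct.
The final answer f'(u) = u**2*(3 - u)*exp(-u) is valid.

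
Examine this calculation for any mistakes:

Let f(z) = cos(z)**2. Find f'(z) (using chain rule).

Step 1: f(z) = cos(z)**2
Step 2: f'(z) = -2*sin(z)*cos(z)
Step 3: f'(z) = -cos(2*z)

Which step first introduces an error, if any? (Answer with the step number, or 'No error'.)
Step 3

Step 3 is incorrect due to a wrong trig function.
The step shows: -cos(2*z)
The correct value should be: -sin(2*z)

Explanation: sin(2*z) was incorrectly written as cos(2*z): the term -sin(2*z) was incorrectly written as -cos(2*z)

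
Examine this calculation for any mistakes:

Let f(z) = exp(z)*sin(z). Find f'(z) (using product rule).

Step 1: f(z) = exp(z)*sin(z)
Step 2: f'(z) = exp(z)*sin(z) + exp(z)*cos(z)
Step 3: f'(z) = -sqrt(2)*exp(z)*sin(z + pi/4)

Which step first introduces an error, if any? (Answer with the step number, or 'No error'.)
Step 3

Step 3 is incorrect due to a sign flip.
The step shows: -sqrt(2)*exp(z)*sin(z + pi/4)
The correct value should be: sqrt(2)*exp(z)*sin(z + pi/4)

Explanation: The sign of the whole expression was flipped: the term sqrt(2)*exp(z)*sin(z + pi/4) was incorrectly written as -sqrt(2)*exp(z)*sin(z + pi/4)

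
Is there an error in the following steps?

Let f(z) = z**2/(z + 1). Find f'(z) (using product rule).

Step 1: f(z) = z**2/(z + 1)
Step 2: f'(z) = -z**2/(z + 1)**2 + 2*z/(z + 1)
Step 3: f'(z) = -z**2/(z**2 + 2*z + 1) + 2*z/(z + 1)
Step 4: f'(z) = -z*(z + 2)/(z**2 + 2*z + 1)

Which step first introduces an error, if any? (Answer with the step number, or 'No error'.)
Step 4

Step 4 is incorrect due to a sign flip.
The step shows: -z*(z + 2)/(z**2 + 2*z + 1)
The correct value should be: z*(z + 2)/(z**2 + 2*z + 1)

Explanation: The sign of the whole expression was flipped: the term z*(z + 2)/(z**2 + 2*z + 1) was incorrectly written as -z*(z + 2)/(z**2 + 2*z + 1)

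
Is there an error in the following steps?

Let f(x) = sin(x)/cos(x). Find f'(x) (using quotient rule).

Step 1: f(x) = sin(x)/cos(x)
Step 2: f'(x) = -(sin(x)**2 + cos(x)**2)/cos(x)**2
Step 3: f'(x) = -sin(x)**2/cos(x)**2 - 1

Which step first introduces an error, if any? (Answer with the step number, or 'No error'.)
Step 2

Step 2 is incorrect due to a sign flip.
The step shows: -(sin(x)**2 + cos(x)**2)/cos(x)**2
The correct value should be: (sin(x)**2 + cos(x)**2)/cos(x)**2

Explanation: The sign of the whole expression was flipped: the term (sin(x)**2 + cos(x)**2)/cos(x)**2 was incorrectly written as -(sin(x)**2 + cos(x)**2)/cos(x)**2
The later steps are derived from this incorrect expression, so the error originates in Step 2.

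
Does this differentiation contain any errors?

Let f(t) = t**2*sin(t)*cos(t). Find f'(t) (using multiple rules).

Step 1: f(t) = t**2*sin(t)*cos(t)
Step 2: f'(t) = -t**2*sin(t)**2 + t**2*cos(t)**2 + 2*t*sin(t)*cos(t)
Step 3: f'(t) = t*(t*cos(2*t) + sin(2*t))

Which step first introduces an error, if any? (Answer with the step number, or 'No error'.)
No error

All steps in this derivation are correct.
The final answer f'(t) = t*(t*cos(2*t) + sin(2*t)) is valid.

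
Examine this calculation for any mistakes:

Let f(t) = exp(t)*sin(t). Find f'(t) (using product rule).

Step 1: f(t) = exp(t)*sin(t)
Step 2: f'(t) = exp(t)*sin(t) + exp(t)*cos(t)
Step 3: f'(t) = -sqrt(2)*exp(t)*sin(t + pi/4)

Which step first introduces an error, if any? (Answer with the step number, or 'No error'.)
Step 3

Step 3 is incorrect due to a sign flip.
The step shows: -sqrt(2)*exp(t)*sin(t + pi/4)
The correct value should be: sqrt(2)*exp(t)*sin(t + pi/4)

Explanation: The sign of the whole expression was flipped: the term sqrt(2)*exp(t)*sin(t + pi/4) was incorrectly written as -sqrt(2)*exp(t)*sin(t + pi/4)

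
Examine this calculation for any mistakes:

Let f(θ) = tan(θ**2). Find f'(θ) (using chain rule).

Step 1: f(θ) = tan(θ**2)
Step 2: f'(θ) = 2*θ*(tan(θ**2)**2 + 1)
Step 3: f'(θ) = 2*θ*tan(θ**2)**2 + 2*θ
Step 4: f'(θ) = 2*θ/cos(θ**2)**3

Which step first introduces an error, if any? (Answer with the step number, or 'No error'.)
Step 4

Step 4 is incorrect due to a wrong exponent.
The step shows: 2*θ/cos(θ**2)**3
The correct value should be: 2*θ/cos(θ**2)**2

Explanation: The exponent -2 on cos(θ**2) was incorrectly written as -3: the term 2*θ/cos(θ**2)**2 was incorrectly written as 2*θ/cos(θ**2)**3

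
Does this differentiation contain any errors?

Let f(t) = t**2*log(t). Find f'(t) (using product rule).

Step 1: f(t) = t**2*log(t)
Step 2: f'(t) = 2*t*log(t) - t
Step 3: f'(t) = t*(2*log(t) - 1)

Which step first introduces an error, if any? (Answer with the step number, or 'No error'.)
Step 2

Step 2 is incorrect due to a sign flip.
The step shows: 2*t*log(t) - t
The correct value should be: 2*t*log(t) + t

Explanation: The sign of one term was flipped: the term t was incorrectly written as -t
The later steps are derived from this incorrect expression, so the error originates in Step 2.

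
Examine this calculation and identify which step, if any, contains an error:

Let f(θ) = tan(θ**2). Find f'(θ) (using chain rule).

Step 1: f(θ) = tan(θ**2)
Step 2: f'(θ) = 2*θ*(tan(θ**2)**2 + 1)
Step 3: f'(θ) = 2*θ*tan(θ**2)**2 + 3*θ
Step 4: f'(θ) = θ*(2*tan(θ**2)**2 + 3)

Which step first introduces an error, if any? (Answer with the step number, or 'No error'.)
Step 3

Step 3 is incorrect due to a wrong coefficient.
The step shows: 2*θ*tan(θ**2)**2 + 3*θ
The correct value should be: 2*θ*tan(θ**2)**2 + 2*θ

Explanation: The coefficient 2 was incorrectly written as 3: the term 2*θ was incorrectly written as 3*θ
The later steps are derived from this incorrect expression, so the error originates in Step 3.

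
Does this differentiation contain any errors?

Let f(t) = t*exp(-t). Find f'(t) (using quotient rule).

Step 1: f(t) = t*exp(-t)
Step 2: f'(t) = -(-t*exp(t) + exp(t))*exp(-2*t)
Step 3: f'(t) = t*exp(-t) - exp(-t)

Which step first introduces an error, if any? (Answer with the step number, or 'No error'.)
Step 2

Step 2 is incorrect due to a sign flip.
The step shows: -(-t*exp(t) + exp(t))*exp(-2*t)
The correct value should be: (-t*exp(t) + exp(t))*exp(-2*t)

Explanation: The sign of the whole expression was flipped: the term (-t*exp(t) + exp(t))*exp(-2*t) was incorrectly written as -(-t*exp(t) + exp(t))*exp(-2*t)
The later steps are derived from this incorrect expression, so the error originates in Step 2.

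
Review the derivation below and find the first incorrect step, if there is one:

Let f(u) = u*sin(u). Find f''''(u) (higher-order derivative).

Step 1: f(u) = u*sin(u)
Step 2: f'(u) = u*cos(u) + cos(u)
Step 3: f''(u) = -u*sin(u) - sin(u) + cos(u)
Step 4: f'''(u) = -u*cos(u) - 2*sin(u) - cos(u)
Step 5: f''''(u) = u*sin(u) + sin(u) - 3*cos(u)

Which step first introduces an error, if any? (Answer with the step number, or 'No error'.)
Step 2

Step 2 is incorrect due to a wrong trig function.
The step shows: u*cos(u) + cos(u)
The correct value should be: u*cos(u) + sin(u)

Explanation: sin(u) was incorrectly written as cos(u): the term sin(u) was incorrectly written as cos(u)
The later steps are derived from this incorrect expression, so the error originates in Step 2.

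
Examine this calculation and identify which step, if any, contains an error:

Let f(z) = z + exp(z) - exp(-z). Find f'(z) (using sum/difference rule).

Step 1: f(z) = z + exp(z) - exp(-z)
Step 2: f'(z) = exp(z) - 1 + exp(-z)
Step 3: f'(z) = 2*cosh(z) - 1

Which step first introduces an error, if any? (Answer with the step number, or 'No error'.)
Step 2

Step 2 is incorrect due to a sign flip.
The step shows: exp(z) - 1 + exp(-z)
The correct value should be: exp(z) + 1 + exp(-z)

Explanation: The sign of one term was flipped: the term 1 was incorrectly written as -1
The later steps are derived from this incorrect expression, so the error originates in Step 2.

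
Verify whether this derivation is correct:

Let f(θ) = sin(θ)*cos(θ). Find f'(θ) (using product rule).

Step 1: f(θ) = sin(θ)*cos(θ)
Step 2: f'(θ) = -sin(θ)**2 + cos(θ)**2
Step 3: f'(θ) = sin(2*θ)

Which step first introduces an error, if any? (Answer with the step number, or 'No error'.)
Step 3

Step 3 is incorrect due to a wrong trig function.
The step shows: sin(2*θ)
The correct value should be: cos(2*θ)

Explanation: cos(2*θ) was incorrectly written as sin(2*θ): the term cos(2*θ) was incorrectly written as sin(2*θ)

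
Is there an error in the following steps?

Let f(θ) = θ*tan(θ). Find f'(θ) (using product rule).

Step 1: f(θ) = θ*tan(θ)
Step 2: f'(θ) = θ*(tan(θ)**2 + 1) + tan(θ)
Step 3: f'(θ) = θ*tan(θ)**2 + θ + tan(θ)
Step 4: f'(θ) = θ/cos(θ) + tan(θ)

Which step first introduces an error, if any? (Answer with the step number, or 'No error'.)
Step 4

Step 4 is incorrect due to a wrong exponent.
The step shows: θ/cos(θ) + tan(θ)
The correct value should be: θ/cos(θ)**2 + tan(θ)

Explanation: The exponent -2 on cos(θ) was incorrectly written as -1: the term θ/cos(θ)**2 was incorrectly written as θ/cos(θ)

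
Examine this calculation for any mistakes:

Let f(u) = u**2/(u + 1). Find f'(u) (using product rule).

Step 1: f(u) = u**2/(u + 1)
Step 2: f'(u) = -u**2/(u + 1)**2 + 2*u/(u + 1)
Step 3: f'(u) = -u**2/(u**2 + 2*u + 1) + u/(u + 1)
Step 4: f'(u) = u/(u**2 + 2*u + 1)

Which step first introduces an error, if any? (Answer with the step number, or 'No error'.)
Step 3

Step 3 is incorrect due to a wrong coefficient.
The step shows: -u**2/(u**2 + 2*u + 1) + u/(u + 1)
The correct value should be: -u**2/(u**2 + 2*u + 1) + 2*u/(u + 1)

Explanation: The coefficient 2 was incorrectly written as 1: the term 2*u/(u + 1) was incorrectly written as u/(u + 1)
The later steps are derived from this incorrect expression, so the error originates in Step 3.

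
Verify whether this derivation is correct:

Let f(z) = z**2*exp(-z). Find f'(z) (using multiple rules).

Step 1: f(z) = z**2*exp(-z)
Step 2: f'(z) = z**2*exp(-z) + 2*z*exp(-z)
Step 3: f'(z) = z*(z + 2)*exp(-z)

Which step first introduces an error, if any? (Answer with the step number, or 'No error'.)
Step 2

Step 2 is incorrect due to a sign flip.
The step shows: z**2*exp(-z) + 2*z*exp(-z)
The correct value should be: -z**2*exp(-z) + 2*z*exp(-z)

Explanation: The sign of one term was flipped: the term -z**2*exp(-z) was incorrectly written as z**2*exp(-z)
The later steps are derived from this incorrect expression, so the error originates in Step 2.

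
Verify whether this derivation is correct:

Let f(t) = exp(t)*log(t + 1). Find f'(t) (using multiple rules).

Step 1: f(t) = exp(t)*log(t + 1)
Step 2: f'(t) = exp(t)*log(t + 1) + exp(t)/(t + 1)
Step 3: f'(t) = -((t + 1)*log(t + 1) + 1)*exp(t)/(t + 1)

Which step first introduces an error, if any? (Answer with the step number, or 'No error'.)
Step 3

Step 3 is incorrect due to a sign flip.
The step shows: -((t + 1)*log(t + 1) + 1)*exp(t)/(t + 1)
The correct value should be: ((t + 1)*log(t + 1) + 1)*exp(t)/(t + 1)

Explanation: The sign of the whole expression was flipped: the term ((t + 1)*log(t + 1) + 1)*exp(t)/(t + 1) was incorrectly written as -((t + 1)*log(t + 1) + 1)*exp(t)/(t + 1)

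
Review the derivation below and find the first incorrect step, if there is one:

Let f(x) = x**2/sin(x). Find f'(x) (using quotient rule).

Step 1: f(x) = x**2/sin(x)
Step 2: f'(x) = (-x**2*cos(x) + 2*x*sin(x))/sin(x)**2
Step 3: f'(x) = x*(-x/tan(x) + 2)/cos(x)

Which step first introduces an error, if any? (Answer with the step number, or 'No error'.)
Step 3

Step 3 is incorrect due to a wrong trig function.
The step shows: x*(-x/tan(x) + 2)/cos(x)
The correct value should be: x*(-x/tan(x) + 2)/sin(x)

Explanation: sin(x) was incorrectly written as cos(x): the term x*(-x/tan(x) + 2)/sin(x) was incorrectly written as x*(-x/tan(x) + 2)/cos(x)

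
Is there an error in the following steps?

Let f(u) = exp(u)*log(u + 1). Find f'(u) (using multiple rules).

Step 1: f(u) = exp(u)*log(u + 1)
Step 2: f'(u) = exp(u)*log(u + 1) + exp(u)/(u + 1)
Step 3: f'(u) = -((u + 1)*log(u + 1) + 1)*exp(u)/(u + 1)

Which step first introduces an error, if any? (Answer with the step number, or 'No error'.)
Step 3

Step 3 is incorrect due to a sign flip.
The step shows: -((u + 1)*log(u + 1) + 1)*exp(u)/(u + 1)
The correct value should be: ((u + 1)*log(u + 1) + 1)*exp(u)/(u + 1)

Explanation: The sign of the whole expression was flipped: the term ((u + 1)*log(u + 1) + 1)*exp(u)/(u + 1) was incorrectly written as -((u + 1)*log(u + 1) + 1)*exp(u)/(u + 1)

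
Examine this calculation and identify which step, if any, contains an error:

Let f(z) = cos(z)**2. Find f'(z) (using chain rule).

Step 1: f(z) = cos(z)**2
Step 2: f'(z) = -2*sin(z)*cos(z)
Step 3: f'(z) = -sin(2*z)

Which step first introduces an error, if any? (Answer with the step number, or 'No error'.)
No error

All steps in this derivation are correct.
The final answer f'(z) = -sin(2*z) is valid.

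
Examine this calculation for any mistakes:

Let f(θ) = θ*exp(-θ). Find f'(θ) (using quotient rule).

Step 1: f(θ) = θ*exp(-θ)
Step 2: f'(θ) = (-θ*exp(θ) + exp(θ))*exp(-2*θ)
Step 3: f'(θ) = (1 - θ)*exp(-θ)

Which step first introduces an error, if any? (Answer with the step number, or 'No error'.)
No error

All steps in this derivation are correct.
The final answer f'(θ) = (1 - θ)*exp(-θ) is valid.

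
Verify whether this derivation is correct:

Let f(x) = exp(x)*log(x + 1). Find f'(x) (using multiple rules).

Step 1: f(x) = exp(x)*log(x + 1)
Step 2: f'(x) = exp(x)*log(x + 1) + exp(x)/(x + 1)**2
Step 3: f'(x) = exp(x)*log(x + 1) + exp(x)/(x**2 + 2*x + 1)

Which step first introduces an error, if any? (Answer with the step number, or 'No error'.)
Step 2

Step 2 is incorrect due to a wrong exponent.
The step shows: exp(x)*log(x + 1) + exp(x)/(x + 1)**2
The correct value should be: exp(x)*log(x + 1) + exp(x)/(x + 1)

Explanation: The exponent -1 on x + 1 was incorrectly written as -2: the term exp(x)/(x + 1) was incorrectly written as exp(x)/(x + 1)**2
The later steps are derived from this incorrect expression, so the error originates in Step 2.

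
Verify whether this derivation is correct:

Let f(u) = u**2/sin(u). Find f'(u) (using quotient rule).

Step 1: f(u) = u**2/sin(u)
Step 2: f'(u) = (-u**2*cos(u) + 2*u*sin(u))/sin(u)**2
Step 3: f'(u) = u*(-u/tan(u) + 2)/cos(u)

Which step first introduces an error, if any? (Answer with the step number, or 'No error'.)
Step 3

Step 3 is incorrect due to a wrong trig function.
The step shows: u*(-u/tan(u) + 2)/cos(u)
The correct value should be: u*(-u/tan(u) + 2)/sin(u)

Explanation: sin(u) was incorrectly written as cos(u): the term u*(-u/tan(u) + 2)/sin(u) was incorrectly written as u*(-u/tan(u) + 2)/cos(u)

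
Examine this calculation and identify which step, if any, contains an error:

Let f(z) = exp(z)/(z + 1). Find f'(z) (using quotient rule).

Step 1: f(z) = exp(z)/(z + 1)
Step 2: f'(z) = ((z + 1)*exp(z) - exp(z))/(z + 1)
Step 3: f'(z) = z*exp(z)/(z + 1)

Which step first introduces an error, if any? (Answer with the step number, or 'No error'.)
Step 2

Step 2 is incorrect due to a wrong exponent.
The step shows: ((z + 1)*exp(z) - exp(z))/(z + 1)
The correct value should be: ((z + 1)*exp(z) - exp(z))/(z + 1)**2

Explanation: The exponent -2 on z + 1 was incorrectly written as -1: the term ((z + 1)*exp(z) - exp(z))/(z + 1)**2 was incorrectly written as ((z + 1)*exp(z) - exp(z))/(z + 1)
The later steps are derived from this incorrect expression, so the error originates in Step 2.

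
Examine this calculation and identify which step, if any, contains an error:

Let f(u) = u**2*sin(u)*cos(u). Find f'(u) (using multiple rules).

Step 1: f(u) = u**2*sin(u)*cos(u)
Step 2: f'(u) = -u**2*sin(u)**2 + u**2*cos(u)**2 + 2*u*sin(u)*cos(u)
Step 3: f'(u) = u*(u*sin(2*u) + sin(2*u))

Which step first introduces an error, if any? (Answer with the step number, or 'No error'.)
Step 3

Step 3 is incorrect due to a wrong trig function.
The step shows: u*(u*sin(2*u) + sin(2*u))
The correct value should be: u*(u*cos(2*u) + sin(2*u))

Explanation: cos(2*u) was incorrectly written as sin(2*u): the term u*(u*cos(2*u) + sin(2*u)) was incorrectly written as u*(u*sin(2*u) + sin(2*u))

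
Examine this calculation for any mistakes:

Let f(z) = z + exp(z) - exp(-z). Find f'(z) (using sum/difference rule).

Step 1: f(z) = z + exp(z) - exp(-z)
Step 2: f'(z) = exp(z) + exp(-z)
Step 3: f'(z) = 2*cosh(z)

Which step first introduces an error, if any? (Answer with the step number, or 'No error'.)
Step 2

Step 2 is incorrect due to a dropped term.
The step shows: exp(z) + exp(-z)
The correct value should be: exp(z) + 1 + exp(-z)

Explanation: A term was dropped: the term 1 was incorrectly omitted
The later steps are derived from this incorrect expression, so the error originates in Step 2.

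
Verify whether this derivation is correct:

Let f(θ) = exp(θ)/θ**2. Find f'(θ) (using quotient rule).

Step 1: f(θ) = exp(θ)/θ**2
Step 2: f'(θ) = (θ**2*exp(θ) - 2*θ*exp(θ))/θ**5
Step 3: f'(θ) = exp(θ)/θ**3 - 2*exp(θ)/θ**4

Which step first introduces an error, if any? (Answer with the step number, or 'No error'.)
Step 2

Step 2 is incorrect due to a wrong exponent.
The step shows: (θ**2*exp(θ) - 2*θ*exp(θ))/θ**5
The correct value should be: (θ**2*exp(θ) - 2*θ*exp(θ))/θ**4

Explanation: The exponent -4 on θ was incorrectly written as -5: the term (θ**2*exp(θ) - 2*θ*exp(θ))/θ**4 was incorrectly written as (θ**2*exp(θ) - 2*θ*exp(θ))/θ**5
The later steps are derived from this incorrect expression, so the error originates in Step 2.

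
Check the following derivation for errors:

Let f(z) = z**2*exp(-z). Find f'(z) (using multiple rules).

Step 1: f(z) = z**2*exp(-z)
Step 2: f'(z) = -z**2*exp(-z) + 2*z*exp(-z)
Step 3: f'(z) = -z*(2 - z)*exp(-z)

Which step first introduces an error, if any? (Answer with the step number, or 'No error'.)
Step 3

Step 3 is incorrect due to a sign flip.
The step shows: -z*(2 - z)*exp(-z)
The correct value should be: z*(2 - z)*exp(-z)

Explanation: The sign of the whole expression was flipped: the term z*(2 - z)*exp(-z) was incorrectly written as -z*(2 - z)*exp(-z)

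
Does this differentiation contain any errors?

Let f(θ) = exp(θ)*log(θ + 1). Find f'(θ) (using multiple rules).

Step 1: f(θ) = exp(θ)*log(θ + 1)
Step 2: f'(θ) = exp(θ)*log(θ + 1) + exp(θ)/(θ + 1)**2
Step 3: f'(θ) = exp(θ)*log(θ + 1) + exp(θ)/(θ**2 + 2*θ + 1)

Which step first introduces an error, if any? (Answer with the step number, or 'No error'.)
Step 2

Step 2 is incorrect due to a wrong exponent.
The step shows: exp(θ)*log(θ + 1) + exp(θ)/(θ + 1)**2
The correct value should be: exp(θ)*log(θ + 1) + exp(θ)/(θ + 1)

Explanation: The exponent -1 on θ + 1 was incorrectly written as -2: the term exp(θ)/(θ + 1) was incorrectly written as exp(θ)/(θ + 1)**2
The later steps are derived from this incorrect expression, so the error originates in Step 2.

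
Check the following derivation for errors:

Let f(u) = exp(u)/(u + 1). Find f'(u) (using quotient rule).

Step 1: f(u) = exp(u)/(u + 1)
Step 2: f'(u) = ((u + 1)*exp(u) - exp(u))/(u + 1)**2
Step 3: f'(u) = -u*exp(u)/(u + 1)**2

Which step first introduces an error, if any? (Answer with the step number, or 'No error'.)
Step 3

Step 3 is incorrect due to a sign flip.
The step shows: -u*exp(u)/(u + 1)**2
The correct value should be: u*exp(u)/(u + 1)**2

Explanation: The sign of the whole expression was flipped: the term u*exp(u)/(u + 1)**2 was incorrectly written as -u*exp(u)/(u + 1)**2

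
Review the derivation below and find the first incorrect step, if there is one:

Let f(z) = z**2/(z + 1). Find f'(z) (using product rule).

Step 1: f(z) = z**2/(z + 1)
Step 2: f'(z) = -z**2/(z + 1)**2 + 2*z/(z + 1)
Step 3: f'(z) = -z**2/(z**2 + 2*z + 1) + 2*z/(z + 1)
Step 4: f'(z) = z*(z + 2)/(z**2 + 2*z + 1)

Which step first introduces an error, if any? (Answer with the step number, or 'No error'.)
No error

All steps in this derivation are correct.
The final answer f'(z) = z*(z + 2)/(z**2 + 2*z + 1) is valid.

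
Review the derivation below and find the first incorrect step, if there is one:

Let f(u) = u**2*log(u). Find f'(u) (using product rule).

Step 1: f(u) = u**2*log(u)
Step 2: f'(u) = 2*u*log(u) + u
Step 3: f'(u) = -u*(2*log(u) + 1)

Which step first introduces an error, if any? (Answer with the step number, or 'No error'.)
Step 3

Step 3 is incorrect due to a sign flip.
The step shows: -u*(2*log(u) + 1)
The correct value should be: u*(2*log(u) + 1)

Explanation: The sign of the whole expression was flipped: the term u*(2*log(u) + 1) was incorrectly written as -u*(2*log(u) + 1)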